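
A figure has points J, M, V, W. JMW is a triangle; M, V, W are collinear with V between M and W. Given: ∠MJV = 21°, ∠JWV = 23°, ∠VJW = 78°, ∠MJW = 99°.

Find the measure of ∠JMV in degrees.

1. ∠JWM = 23°  [V on ray WM]
2. ∠JMW = 58°  [△JMW]
3. ∠JMV = 58°  [V on ray MW]

∠JMV = 58°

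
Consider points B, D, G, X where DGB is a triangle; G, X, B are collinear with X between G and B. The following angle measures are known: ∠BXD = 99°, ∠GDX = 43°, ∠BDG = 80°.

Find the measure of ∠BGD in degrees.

∠BGD = 56°

1. ∠DXG = 81°  [linear pair at X on GB]
2. ∠DGX = 56°  [△DGX]
3. ∠BGD = 56°  [X on ray GB]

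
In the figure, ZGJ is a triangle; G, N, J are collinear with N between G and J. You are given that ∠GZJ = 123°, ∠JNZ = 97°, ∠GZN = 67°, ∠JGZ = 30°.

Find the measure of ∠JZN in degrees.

1. ∠GJZ = 27°  [△ZGJ]
2. ∠NJZ = 27°  [N on ray JG]
3. ∠JZN = 56°  [△ZNJ]

∠JZN = 56°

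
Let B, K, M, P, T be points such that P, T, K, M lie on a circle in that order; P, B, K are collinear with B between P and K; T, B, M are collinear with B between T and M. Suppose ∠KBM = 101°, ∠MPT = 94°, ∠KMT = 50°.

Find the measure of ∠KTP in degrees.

1. ∠PBT = 101°  [vertical angles at B]
2. ∠MKT = 86°  [cyclic PTKM, opposite ∠P+∠K]
3. ∠KPT = 50°  [same arc TK]
4. ∠KTM = 44°  [△TKM]
5. ∠KBT = 79°  [linear pair at B on PK]
6. ∠PKT = 57°  [△TBK]
7. ∠KTP = 73°  [△PTK]

∠KTP = 73°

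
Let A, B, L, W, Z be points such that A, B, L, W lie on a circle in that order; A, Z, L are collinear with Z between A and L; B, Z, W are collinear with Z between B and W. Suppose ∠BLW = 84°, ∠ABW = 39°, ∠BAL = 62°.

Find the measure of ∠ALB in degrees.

∠ALB = 45°

1. ∠BAW = 96°  [cyclic ABLW, opposite ∠A+∠L]
2. ∠AWB = 45°  [△ABW]
3. ∠ALB = 45°  [same arc AB]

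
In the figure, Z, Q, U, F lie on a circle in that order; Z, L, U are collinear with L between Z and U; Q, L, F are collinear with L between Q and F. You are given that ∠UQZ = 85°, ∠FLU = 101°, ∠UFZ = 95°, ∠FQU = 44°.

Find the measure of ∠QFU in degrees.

∠QFU = 38°

1. ∠FZU = 44°  [same arc UF]
2. ∠FUZ = 41°  [△ZUF]
3. ∠QFU = 38°  [△ULF]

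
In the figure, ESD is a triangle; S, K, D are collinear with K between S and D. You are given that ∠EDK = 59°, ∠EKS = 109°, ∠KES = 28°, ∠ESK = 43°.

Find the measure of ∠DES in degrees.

∠DES = 78°

1. ∠EDS = 59°  [K on ray DS]
2. ∠DSE = 43°  [K on ray SD]
3. ∠DES = 78°  [△ESD]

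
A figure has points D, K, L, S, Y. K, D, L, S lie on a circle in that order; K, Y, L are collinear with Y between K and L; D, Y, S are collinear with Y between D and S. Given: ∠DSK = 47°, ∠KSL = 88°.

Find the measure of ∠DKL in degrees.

1. ∠DLK = 47°  [same arc KD]
2. ∠KDL = 92°  [cyclic KDLS, opposite ∠D+∠S]
3. ∠DKL = 41°  [△KDL]

∠DKL = 41°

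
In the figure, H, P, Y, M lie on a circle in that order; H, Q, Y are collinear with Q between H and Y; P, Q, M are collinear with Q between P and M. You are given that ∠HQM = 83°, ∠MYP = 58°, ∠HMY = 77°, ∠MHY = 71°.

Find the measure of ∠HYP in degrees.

1. ∠PQY = 83°  [vertical angles at Q]
2. ∠MPY = 71°  [same arc YM]
3. ∠HYP = 26°  [△PQY]

∠HYP = 26°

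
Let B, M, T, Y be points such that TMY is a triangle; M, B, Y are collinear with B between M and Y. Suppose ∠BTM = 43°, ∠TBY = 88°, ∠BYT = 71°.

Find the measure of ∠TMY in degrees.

1. ∠MBT = 92°  [linear pair at B on MY]
2. ∠BMT = 45°  [△TMB]
3. ∠TMY = 45°  [B on ray MY]

∠TMY = 45°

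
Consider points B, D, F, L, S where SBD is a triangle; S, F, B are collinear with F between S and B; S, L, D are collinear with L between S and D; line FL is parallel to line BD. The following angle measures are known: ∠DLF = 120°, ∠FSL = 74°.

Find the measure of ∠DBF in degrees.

∠DBF = 46°

1. ∠FLS = 60°  [linear pair at L on SD]
2. ∠LFS = 46°  [△SFL]
3. ∠BFL = 134°  [linear pair at F on SB]
4. ∠DBF = 46°  [FL∥BD, co-interior at B–F]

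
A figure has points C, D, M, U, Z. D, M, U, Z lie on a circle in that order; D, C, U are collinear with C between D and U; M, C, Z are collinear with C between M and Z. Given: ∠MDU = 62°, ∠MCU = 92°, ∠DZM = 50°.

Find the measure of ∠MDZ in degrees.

1. ∠DCM = 88°  [linear pair at C on DU]
2. ∠DMZ = 30°  [△DCM]
3. ∠MDZ = 100°  [△DMZ]

∠MDZ = 100°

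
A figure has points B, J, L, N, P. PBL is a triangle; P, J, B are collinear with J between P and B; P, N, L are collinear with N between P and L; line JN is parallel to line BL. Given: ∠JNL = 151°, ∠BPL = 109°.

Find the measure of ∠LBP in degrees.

∠LBP = 42°

1. ∠JNP = 29°  [linear pair at N on PL]
2. ∠JPN = 109°  [J on PB, N on PL]
3. ∠NJP = 42°  [△PJN]
4. ∠LBP = 42°  [JN∥BL, corresponding at J]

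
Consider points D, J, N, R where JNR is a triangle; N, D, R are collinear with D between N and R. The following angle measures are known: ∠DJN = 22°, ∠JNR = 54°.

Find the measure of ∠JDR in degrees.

∠JDR = 76°

1. ∠DNJ = 54°  [D on ray NR]
2. ∠JDN = 104°  [△JND]
3. ∠JDR = 76°  [linear pair at D on NR]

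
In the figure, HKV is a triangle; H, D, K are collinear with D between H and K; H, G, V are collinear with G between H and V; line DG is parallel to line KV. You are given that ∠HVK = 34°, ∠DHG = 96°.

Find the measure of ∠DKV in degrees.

∠DKV = 50°

1. ∠DGH = 34°  [DG∥KV, corresponding at G]
2. ∠GDH = 50°  [△HDG]
3. ∠GDK = 130°  [linear pair at D on HK]
4. ∠DKV = 50°  [DG∥KV, co-interior at K–D]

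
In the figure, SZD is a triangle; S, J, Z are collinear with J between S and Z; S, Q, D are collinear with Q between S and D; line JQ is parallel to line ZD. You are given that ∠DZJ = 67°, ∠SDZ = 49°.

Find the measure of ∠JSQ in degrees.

∠JSQ = 64°

1. ∠DZS = 67°  [J on ray ZS]
2. ∠DSZ = 64°  [△SZD]
3. ∠JSQ = 64°  [J on SZ, Q on SD]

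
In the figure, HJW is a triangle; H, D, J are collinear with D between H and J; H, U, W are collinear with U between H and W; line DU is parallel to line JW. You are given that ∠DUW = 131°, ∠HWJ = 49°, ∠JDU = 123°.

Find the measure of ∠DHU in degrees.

∠DHU = 74°

1. ∠DUH = 49°  [linear pair at U on HW]
2. ∠HDU = 57°  [linear pair at D on HJ]
3. ∠DHU = 74°  [△HDU]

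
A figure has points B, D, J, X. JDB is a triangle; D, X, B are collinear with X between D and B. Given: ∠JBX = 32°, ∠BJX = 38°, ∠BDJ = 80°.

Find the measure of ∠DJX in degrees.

∠DJX = 30°

1. ∠BXJ = 110°  [△JXB]
2. ∠JDX = 80°  [X on ray DB]
3. ∠DXJ = 70°  [linear pair at X on DB]
4. ∠DJX = 30°  [△JDX]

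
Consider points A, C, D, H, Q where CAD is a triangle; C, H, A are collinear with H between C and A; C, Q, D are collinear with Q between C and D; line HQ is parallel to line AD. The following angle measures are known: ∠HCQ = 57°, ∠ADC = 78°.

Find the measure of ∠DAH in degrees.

∠DAH = 45°

1. ∠ACD = 57°  [H on CA, Q on CD]
2. ∠CAD = 45°  [△CAD]
3. ∠DAH = 45°  [H on ray AC]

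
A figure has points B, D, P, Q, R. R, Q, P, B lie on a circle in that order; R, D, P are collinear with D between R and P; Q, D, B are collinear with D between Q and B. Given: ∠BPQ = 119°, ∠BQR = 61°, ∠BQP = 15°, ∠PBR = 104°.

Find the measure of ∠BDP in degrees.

∠BDP = 73°

1. ∠PBQ = 46°  [△QPB]
2. ∠BPR = 61°  [same arc RB]
3. ∠BDP = 73°  [△PDB]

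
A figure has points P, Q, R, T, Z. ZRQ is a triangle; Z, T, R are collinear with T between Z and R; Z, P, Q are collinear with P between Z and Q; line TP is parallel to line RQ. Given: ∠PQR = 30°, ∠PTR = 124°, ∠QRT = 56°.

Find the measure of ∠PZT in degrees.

1. ∠RQZ = 30°  [P on ray QZ]
2. ∠PTZ = 56°  [linear pair at T on ZR]
3. ∠TPZ = 30°  [TP∥RQ, corresponding at P]
4. ∠PZT = 94°  [△ZTP]

∠PZT = 94°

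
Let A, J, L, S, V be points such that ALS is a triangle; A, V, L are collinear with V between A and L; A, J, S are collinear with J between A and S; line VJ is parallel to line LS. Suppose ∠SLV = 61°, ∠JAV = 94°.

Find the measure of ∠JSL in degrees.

1. ∠ALS = 61°  [V on ray LA]
2. ∠LAS = 94°  [V on AL, J on AS]
3. ∠ASL = 25°  [△ALS]
4. ∠JSL = 25°  [J on ray SA]

∠JSL = 25°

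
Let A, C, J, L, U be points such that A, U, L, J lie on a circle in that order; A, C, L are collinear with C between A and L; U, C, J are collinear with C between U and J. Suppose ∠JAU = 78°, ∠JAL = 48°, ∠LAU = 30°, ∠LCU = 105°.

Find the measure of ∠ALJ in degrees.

1. ∠LJU = 30°  [same arc UL]
2. ∠ACJ = 105°  [vertical angles at C]
3. ∠JCL = 75°  [linear pair at C on AL]
4. ∠ALJ = 75°  [△LCJ]

∠ALJ = 75°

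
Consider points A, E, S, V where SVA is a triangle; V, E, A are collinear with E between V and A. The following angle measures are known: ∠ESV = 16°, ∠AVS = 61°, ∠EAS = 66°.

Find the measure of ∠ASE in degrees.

1. ∠EVS = 61°  [E on ray VA]
2. ∠SEV = 103°  [△SVE]
3. ∠AES = 77°  [linear pair at E on VA]
4. ∠ASE = 37°  [△SEA]

∠ASE = 37°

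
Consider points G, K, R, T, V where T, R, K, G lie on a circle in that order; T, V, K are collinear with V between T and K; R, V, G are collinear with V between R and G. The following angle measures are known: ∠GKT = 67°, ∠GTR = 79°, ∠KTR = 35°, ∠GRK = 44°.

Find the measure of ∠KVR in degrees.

∠KVR = 102°

1. ∠GRT = 67°  [same arc TG]
2. ∠RVT = 78°  [△TVR]
3. ∠KVR = 102°  [linear pair at V on TK]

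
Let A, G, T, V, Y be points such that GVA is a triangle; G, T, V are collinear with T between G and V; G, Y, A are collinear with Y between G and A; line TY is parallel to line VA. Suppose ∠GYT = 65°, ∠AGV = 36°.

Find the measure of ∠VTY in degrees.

∠VTY = 101°

1. ∠GAV = 65°  [TY∥VA, corresponding at Y]
2. ∠AVG = 79°  [△GVA]
3. ∠GTY = 79°  [TY∥VA, corresponding at T]
4. ∠VTY = 101°  [linear pair at T on GV]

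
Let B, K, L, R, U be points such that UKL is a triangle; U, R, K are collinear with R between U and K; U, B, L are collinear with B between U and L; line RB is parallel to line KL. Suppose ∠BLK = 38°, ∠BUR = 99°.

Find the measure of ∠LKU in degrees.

1. ∠KLU = 38°  [B on ray LU]
2. ∠KUL = 99°  [R on UK, B on UL]
3. ∠LKU = 43°  [△UKL]

∠LKU = 43°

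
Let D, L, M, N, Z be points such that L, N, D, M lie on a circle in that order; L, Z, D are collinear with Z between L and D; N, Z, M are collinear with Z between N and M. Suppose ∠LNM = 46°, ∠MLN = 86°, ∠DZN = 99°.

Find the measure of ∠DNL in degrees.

1. ∠LMN = 48°  [△LNM]
2. ∠LZN = 81°  [linear pair at Z on LD]
3. ∠LDN = 48°  [same arc LN]
4. ∠DLN = 53°  [△LZN]
5. ∠DNL = 79°  [△LND]

∠DNL = 79°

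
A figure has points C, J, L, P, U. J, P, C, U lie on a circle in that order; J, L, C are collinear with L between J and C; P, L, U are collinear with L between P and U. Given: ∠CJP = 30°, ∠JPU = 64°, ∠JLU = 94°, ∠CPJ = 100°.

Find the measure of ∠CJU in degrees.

∠CJU = 36°

1. ∠JCU = 64°  [same arc JU]
2. ∠CUJ = 80°  [cyclic JPCU, opposite ∠P+∠U]
3. ∠CJU = 36°  [△JCU]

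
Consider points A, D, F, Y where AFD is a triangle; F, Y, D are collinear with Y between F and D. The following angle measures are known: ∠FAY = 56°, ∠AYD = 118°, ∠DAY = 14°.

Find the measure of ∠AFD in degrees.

1. ∠AYF = 62°  [linear pair at Y on FD]
2. ∠AFY = 62°  [△AFY]
3. ∠AFD = 62°  [Y on ray FD]

∠AFD = 62°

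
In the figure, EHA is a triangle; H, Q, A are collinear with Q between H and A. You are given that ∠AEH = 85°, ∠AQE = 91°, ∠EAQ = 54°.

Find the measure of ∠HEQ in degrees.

∠HEQ = 50°

1. ∠EQH = 89°  [linear pair at Q on HA]
2. ∠EAH = 54°  [Q on ray AH]
3. ∠AHE = 41°  [△EHA]
4. ∠EHQ = 41°  [Q on ray HA]
5. ∠HEQ = 50°  [△EHQ]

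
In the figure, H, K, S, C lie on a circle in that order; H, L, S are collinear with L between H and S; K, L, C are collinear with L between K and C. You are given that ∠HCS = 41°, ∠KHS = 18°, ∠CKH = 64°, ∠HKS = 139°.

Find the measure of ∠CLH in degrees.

∠CLH = 82°

1. ∠KCS = 18°  [same arc KS]
2. ∠CSH = 64°  [same arc HC]
3. ∠CLS = 98°  [△SLC]
4. ∠CLH = 82°  [linear pair at L on HS]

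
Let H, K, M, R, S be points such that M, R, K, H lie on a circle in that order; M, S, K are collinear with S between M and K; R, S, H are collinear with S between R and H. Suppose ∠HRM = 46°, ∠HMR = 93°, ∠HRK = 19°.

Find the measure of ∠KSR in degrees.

1. ∠MHR = 41°  [△MRH]
2. ∠MKR = 41°  [same arc MR]
3. ∠KSR = 120°  [△RSK]

∠KSR = 120°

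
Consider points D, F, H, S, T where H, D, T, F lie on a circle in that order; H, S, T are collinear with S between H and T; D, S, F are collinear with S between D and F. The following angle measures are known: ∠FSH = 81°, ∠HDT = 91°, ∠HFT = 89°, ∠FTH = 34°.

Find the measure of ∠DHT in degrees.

1. ∠DST = 81°  [vertical angles at S]
2. ∠FDH = 34°  [same arc HF]
3. ∠DSH = 99°  [linear pair at S on HT]
4. ∠DHT = 47°  [△HSD]

∠DHT = 47°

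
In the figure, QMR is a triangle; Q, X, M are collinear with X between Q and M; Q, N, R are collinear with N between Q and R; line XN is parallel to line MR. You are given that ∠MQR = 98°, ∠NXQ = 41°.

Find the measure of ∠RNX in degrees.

1. ∠NQX = 98°  [X on QM, N on QR]
2. ∠QNX = 41°  [△QXN]
3. ∠RNX = 139°  [linear pair at N on QR]

∠RNX = 139°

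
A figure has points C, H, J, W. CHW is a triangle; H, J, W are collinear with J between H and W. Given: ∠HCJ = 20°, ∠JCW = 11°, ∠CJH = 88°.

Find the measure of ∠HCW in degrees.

1. ∠CHJ = 72°  [△CHJ]
2. ∠CJW = 92°  [linear pair at J on HW]
3. ∠CHW = 72°  [J on ray HW]
4. ∠CWJ = 77°  [△CJW]
5. ∠CWH = 77°  [J on ray WH]
6. ∠HCW = 31°  [△CHW]

∠HCW = 31°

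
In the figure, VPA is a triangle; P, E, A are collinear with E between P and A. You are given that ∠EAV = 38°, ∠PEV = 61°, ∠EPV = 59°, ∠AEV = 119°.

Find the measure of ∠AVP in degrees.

1. ∠PAV = 38°  [E on ray AP]
2. ∠APV = 59°  [E on ray PA]
3. ∠AVP = 83°  [△VPA]

∠AVP = 83°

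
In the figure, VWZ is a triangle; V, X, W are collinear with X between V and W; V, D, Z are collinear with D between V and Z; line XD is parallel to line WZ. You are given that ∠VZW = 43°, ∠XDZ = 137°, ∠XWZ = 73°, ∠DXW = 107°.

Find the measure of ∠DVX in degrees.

∠DVX = 64°

1. ∠VDX = 43°  [XD∥WZ, corresponding at D]
2. ∠DXV = 73°  [linear pair at X on VW]
3. ∠DVX = 64°  [△VXD]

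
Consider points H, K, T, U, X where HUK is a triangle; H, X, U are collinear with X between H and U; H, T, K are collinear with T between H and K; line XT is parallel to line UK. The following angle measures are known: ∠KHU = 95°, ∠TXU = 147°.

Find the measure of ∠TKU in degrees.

∠TKU = 52°

1. ∠THX = 95°  [X on HU, T on HK]
2. ∠HXT = 33°  [linear pair at X on HU]
3. ∠HTX = 52°  [△HXT]
4. ∠KTX = 128°  [linear pair at T on HK]
5. ∠TKU = 52°  [XT∥UK, co-interior at K–T]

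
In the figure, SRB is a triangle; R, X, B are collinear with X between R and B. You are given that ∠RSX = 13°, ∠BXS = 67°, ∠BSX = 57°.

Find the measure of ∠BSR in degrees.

∠BSR = 70°

1. ∠SBX = 56°  [△SXB]
2. ∠RXS = 113°  [linear pair at X on RB]
3. ∠RBS = 56°  [X on ray BR]
4. ∠SRX = 54°  [△SRX]
5. ∠BRS = 54°  [X on ray RB]
6. ∠BSR = 70°  [△SRB]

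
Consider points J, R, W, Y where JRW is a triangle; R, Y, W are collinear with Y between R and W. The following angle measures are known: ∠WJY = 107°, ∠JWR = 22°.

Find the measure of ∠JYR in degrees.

∠JYR = 129°

1. ∠JWY = 22°  [Y on ray WR]
2. ∠JYW = 51°  [△JYW]
3. ∠JYR = 129°  [linear pair at Y on RW]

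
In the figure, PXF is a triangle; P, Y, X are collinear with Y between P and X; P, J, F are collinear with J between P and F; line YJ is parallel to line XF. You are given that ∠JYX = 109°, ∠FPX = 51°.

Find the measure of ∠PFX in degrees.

∠PFX = 58°

1. ∠JYP = 71°  [linear pair at Y on PX]
2. ∠JPY = 51°  [Y on PX, J on PF]
3. ∠PJY = 58°  [△PYJ]
4. ∠PFX = 58°  [YJ∥XF, corresponding at J]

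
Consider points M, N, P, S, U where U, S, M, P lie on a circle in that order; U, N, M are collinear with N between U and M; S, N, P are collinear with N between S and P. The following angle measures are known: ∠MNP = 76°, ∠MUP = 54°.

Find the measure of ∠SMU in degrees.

∠SMU = 22°

1. ∠SNU = 76°  [vertical angles at N]
2. ∠MSP = 54°  [same arc MP]
3. ∠MNS = 104°  [linear pair at N on UM]
4. ∠SMU = 22°  [△SNM]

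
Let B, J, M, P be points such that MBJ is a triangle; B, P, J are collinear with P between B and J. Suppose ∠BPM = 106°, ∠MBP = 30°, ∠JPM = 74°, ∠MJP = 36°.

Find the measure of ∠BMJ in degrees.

∠BMJ = 114°

1. ∠JBM = 30°  [P on ray BJ]
2. ∠BJM = 36°  [P on ray JB]
3. ∠BMJ = 114°  [△MBJ]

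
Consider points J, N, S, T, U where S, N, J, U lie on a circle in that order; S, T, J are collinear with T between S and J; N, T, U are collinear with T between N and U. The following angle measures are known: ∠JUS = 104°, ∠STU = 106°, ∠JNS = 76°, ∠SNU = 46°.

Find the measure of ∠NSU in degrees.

∠NSU = 90°

1. ∠SJU = 46°  [same arc SU]
2. ∠JSU = 30°  [△SJU]
3. ∠NUS = 44°  [△STU]
4. ∠NSU = 90°  [△SNU]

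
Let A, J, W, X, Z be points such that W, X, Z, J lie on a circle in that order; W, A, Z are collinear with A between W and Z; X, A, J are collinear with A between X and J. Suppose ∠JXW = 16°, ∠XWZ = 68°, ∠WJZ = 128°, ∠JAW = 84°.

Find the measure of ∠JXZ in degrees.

1. ∠JZW = 16°  [same arc WJ]
2. ∠JWZ = 36°  [△WZJ]
3. ∠JXZ = 36°  [same arc ZJ]

∠JXZ = 36°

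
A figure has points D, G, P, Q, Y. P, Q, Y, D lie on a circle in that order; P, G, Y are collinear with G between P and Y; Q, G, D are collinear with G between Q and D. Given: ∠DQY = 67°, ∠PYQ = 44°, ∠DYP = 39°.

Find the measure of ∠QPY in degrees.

1. ∠QGY = 69°  [△QGY]
2. ∠DQP = 39°  [same arc PD]
3. ∠PGQ = 111°  [linear pair at G on PY]
4. ∠QPY = 30°  [△PGQ]

∠QPY = 30°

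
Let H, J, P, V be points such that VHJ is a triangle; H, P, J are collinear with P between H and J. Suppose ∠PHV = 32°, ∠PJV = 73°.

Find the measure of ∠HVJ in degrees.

∠HVJ = 75°

1. ∠JHV = 32°  [P on ray HJ]
2. ∠HJV = 73°  [P on ray JH]
3. ∠HVJ = 75°  [△VHJ]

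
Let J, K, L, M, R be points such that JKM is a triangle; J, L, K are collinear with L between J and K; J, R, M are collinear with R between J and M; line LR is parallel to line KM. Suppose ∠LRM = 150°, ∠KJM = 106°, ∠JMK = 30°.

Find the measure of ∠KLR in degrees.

∠KLR = 136°

1. ∠JRL = 30°  [linear pair at R on JM]
2. ∠LJR = 106°  [L on JK, R on JM]
3. ∠JLR = 44°  [△JLR]
4. ∠KLR = 136°  [linear pair at L on JK]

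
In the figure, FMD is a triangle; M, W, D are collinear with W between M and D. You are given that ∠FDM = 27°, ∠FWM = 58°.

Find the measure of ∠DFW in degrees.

∠DFW = 31°

1. ∠FDW = 27°  [W on ray DM]
2. ∠DWF = 122°  [linear pair at W on MD]
3. ∠DFW = 31°  [△FWD]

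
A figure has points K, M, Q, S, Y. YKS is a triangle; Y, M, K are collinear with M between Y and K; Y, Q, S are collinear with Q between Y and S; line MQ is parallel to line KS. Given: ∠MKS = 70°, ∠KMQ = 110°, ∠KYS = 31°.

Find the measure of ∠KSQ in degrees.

1. ∠SKY = 70°  [M on ray KY]
2. ∠KSY = 79°  [△YKS]
3. ∠KSQ = 79°  [Q on ray SY]

∠KSQ = 79°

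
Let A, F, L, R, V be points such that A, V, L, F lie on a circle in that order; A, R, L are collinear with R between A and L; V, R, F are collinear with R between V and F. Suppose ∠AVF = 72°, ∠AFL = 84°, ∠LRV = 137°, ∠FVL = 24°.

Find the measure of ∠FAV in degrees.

1. ∠ALF = 72°  [same arc AF]
2. ∠FAL = 24°  [△ALF]
3. ∠ARF = 137°  [vertical angles at R]
4. ∠AFV = 19°  [△ARF]
5. ∠FAV = 89°  [△AVF]

∠FAV = 89°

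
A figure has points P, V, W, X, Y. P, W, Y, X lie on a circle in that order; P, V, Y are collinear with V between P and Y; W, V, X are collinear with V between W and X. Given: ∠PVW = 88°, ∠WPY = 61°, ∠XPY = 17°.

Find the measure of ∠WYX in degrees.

1. ∠WXY = 61°  [same arc WY]
2. ∠XWY = 17°  [same arc YX]
3. ∠WYX = 102°  [△WYX]

∠WYX = 102°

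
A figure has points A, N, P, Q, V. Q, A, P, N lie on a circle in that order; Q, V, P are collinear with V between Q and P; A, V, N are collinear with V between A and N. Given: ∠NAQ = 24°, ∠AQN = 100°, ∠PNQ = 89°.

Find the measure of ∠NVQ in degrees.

∠NVQ = 57°

1. ∠NPQ = 24°  [same arc QN]
2. ∠ANQ = 56°  [△QAN]
3. ∠NQP = 67°  [△QPN]
4. ∠NVQ = 57°  [△QVN]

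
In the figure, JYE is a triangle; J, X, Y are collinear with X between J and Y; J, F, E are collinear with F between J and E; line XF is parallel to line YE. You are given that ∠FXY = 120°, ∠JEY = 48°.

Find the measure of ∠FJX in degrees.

∠FJX = 72°

1. ∠FXJ = 60°  [linear pair at X on JY]
2. ∠JFX = 48°  [XF∥YE, corresponding at F]
3. ∠FJX = 72°  [△JXF]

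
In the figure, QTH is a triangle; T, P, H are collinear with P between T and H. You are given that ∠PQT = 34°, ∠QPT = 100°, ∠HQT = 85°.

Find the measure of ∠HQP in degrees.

1. ∠PTQ = 46°  [△QTP]
2. ∠HPQ = 80°  [linear pair at P on TH]
3. ∠HTQ = 46°  [P on ray TH]
4. ∠QHT = 49°  [△QTH]
5. ∠PHQ = 49°  [P on ray HT]
6. ∠HQP = 51°  [△QPH]

∠HQP = 51°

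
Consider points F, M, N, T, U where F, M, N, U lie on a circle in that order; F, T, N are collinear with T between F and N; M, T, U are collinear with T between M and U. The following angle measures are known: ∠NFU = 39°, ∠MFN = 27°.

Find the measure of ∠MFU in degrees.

1. ∠NMU = 39°  [same arc NU]
2. ∠MUN = 27°  [same arc MN]
3. ∠MNU = 114°  [△MNU]
4. ∠MFU = 66°  [cyclic FMNU, opposite ∠F+∠N]

∠MFU = 66°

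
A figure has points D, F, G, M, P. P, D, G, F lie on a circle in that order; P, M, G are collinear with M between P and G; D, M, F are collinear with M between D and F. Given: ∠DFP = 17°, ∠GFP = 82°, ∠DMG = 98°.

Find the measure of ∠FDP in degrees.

∠FDP = 33°

1. ∠DGP = 17°  [same arc PD]
2. ∠GDP = 98°  [cyclic PDGF, opposite ∠D+∠F]
3. ∠DMP = 82°  [linear pair at M on PG]
4. ∠DPG = 65°  [△PDG]
5. ∠FDP = 33°  [△PMD]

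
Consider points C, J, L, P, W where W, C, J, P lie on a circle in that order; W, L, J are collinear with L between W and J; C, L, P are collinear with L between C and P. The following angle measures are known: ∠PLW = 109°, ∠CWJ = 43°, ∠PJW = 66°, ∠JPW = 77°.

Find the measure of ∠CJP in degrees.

1. ∠CPJ = 43°  [same arc CJ]
2. ∠JWP = 37°  [△WJP]
3. ∠JCP = 37°  [same arc JP]
4. ∠CJP = 100°  [△CJP]

∠CJP = 100°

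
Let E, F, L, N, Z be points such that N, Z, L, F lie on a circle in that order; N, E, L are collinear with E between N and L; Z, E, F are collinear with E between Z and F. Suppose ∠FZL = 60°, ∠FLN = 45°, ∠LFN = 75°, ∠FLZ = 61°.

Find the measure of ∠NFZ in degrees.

∠NFZ = 16°

1. ∠FZN = 45°  [same arc NF]
2. ∠FNZ = 119°  [cyclic NZLF, opposite ∠N+∠L]
3. ∠NFZ = 16°  [△NZF]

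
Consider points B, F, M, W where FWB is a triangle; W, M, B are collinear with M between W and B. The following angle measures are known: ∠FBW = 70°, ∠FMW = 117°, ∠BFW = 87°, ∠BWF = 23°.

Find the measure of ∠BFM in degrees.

1. ∠FBM = 70°  [M on ray BW]
2. ∠BMF = 63°  [linear pair at M on WB]
3. ∠BFM = 47°  [△FMB]

∠BFM = 47°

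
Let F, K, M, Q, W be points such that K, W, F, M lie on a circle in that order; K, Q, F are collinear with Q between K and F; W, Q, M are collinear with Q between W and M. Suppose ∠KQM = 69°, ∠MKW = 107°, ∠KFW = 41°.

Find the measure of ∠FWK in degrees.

∠FWK = 102°

1. ∠FQW = 69°  [vertical angles at Q]
2. ∠KMW = 41°  [same arc KW]
3. ∠KQW = 111°  [linear pair at Q on KF]
4. ∠KWM = 32°  [△KWM]
5. ∠FKW = 37°  [△KQW]
6. ∠FWK = 102°  [△KWF]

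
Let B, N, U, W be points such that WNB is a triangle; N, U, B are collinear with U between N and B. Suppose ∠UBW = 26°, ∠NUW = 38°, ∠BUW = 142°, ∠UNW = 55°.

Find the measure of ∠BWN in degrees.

1. ∠NBW = 26°  [U on ray BN]
2. ∠BNW = 55°  [U on ray NB]
3. ∠BWN = 99°  [△WNB]

∠BWN = 99°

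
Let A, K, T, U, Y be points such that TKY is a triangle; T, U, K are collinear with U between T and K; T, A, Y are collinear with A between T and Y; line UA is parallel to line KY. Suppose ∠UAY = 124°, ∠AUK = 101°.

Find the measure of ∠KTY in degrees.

∠KTY = 45°

1. ∠TAU = 56°  [linear pair at A on TY]
2. ∠AUT = 79°  [linear pair at U on TK]
3. ∠ATU = 45°  [△TUA]
4. ∠KTY = 45°  [U on TK, A on TY]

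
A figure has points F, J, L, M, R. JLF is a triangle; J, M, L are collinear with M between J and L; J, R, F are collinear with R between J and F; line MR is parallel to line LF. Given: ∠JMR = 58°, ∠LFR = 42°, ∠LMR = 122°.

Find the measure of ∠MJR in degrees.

1. ∠FLJ = 58°  [MR∥LF, corresponding at M]
2. ∠JFL = 42°  [R on ray FJ]
3. ∠FJL = 80°  [△JLF]
4. ∠MJR = 80°  [M on JL, R on JF]

∠MJR = 80°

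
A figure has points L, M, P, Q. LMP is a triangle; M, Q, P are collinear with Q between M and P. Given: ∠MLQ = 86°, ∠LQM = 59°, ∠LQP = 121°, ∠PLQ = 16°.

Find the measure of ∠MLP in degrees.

∠MLP = 102°

1. ∠LMQ = 35°  [△LMQ]
2. ∠LPQ = 43°  [△LQP]
3. ∠LMP = 35°  [Q on ray MP]
4. ∠LPM = 43°  [Q on ray PM]
5. ∠MLP = 102°  [△LMP]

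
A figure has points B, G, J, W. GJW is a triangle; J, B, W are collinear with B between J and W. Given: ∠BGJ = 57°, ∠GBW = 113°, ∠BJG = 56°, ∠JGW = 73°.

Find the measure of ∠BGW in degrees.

∠BGW = 16°

1. ∠GJW = 56°  [B on ray JW]
2. ∠GWJ = 51°  [△GJW]
3. ∠BWG = 51°  [B on ray WJ]
4. ∠BGW = 16°  [△GBW]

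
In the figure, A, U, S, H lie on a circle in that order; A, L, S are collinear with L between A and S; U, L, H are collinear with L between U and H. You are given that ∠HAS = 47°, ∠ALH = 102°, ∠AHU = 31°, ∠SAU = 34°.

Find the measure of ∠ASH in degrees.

1. ∠HLS = 78°  [linear pair at L on AS]
2. ∠SHU = 34°  [same arc US]
3. ∠ASH = 68°  [△SLH]

∠ASH = 68°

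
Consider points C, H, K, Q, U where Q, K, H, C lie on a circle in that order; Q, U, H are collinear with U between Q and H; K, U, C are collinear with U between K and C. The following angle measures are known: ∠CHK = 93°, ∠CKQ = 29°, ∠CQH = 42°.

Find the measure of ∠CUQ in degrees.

1. ∠CQK = 87°  [cyclic QKHC, opposite ∠Q+∠H]
2. ∠KCQ = 64°  [△QKC]
3. ∠CUQ = 74°  [△QUC]

∠CUQ = 74°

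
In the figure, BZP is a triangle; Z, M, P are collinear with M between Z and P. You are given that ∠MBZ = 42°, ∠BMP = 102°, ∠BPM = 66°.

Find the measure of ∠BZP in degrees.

1. ∠BMZ = 78°  [linear pair at M on ZP]
2. ∠BZM = 60°  [△BZM]
3. ∠BZP = 60°  [M on ray ZP]

∠BZP = 60°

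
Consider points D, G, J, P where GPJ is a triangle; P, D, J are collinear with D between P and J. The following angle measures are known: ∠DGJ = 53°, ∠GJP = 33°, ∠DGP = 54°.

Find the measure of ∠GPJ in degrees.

∠GPJ = 40°

1. ∠DJG = 33°  [D on ray JP]
2. ∠GDJ = 94°  [△GDJ]
3. ∠GDP = 86°  [linear pair at D on PJ]
4. ∠DPG = 40°  [△GPD]
5. ∠GPJ = 40°  [D on ray PJ]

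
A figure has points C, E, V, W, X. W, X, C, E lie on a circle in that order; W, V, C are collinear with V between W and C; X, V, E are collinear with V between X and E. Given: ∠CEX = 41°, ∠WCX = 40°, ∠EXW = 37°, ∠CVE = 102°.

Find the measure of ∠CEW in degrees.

∠CEW = 81°

1. ∠CWX = 41°  [same arc XC]
2. ∠CXW = 99°  [△WXC]
3. ∠CEW = 81°  [cyclic WXCE, opposite ∠X+∠E]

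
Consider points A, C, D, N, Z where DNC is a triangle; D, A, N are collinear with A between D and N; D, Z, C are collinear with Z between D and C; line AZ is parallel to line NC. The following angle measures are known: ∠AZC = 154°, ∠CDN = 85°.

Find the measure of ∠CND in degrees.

∠CND = 69°

1. ∠AZD = 26°  [linear pair at Z on DC]
2. ∠ADZ = 85°  [A on DN, Z on DC]
3. ∠DAZ = 69°  [△DAZ]
4. ∠CND = 69°  [AZ∥NC, corresponding at A]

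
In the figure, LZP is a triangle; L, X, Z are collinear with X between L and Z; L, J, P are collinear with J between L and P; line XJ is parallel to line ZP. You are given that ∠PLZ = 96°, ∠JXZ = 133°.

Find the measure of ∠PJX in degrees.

∠PJX = 143°

1. ∠JLX = 96°  [X on LZ, J on LP]
2. ∠JXL = 47°  [linear pair at X on LZ]
3. ∠LJX = 37°  [△LXJ]
4. ∠PJX = 143°  [linear pair at J on LP]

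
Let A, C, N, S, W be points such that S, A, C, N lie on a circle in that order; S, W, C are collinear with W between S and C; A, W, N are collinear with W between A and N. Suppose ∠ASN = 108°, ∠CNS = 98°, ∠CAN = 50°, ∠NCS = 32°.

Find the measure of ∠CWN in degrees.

∠CWN = 90°

1. ∠ACN = 72°  [cyclic SACN, opposite ∠S+∠C]
2. ∠ANC = 58°  [△ACN]
3. ∠CWN = 90°  [△CWN]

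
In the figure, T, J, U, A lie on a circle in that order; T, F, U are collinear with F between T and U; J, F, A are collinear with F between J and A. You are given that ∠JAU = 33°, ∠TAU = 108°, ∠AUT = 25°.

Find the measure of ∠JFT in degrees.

∠JFT = 122°

1. ∠JTU = 33°  [same arc JU]
2. ∠AJT = 25°  [same arc TA]
3. ∠JFT = 122°  [△TFJ]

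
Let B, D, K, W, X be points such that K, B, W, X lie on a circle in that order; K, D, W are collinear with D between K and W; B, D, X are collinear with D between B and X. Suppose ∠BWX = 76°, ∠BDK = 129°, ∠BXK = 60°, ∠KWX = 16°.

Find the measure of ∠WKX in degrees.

∠WKX = 69°

1. ∠WDX = 129°  [vertical angles at D]
2. ∠KDX = 51°  [linear pair at D on KW]
3. ∠WKX = 69°  [△KDX]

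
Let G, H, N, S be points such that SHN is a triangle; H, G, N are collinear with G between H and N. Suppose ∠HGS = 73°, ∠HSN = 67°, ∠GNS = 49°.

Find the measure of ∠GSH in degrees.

∠GSH = 43°

1. ∠HNS = 49°  [G on ray NH]
2. ∠NHS = 64°  [△SHN]
3. ∠GHS = 64°  [G on ray HN]
4. ∠GSH = 43°  [△SHG]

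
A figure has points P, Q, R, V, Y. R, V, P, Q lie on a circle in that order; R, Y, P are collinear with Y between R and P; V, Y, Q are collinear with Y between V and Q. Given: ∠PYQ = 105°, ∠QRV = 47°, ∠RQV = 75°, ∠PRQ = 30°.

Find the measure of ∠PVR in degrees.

∠PVR = 88°

1. ∠RYV = 105°  [vertical angles at Y]
2. ∠QVR = 58°  [△RVQ]
3. ∠RPV = 75°  [same arc RV]
4. ∠PRV = 17°  [△RYV]
5. ∠PVR = 88°  [△RVP]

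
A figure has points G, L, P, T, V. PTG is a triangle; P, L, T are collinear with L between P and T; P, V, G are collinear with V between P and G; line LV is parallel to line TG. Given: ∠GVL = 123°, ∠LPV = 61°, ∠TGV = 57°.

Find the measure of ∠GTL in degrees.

∠GTL = 62°

1. ∠LVP = 57°  [linear pair at V on PG]
2. ∠PLV = 62°  [△PLV]
3. ∠TLV = 118°  [linear pair at L on PT]
4. ∠GTL = 62°  [LV∥TG, co-interior at T–L]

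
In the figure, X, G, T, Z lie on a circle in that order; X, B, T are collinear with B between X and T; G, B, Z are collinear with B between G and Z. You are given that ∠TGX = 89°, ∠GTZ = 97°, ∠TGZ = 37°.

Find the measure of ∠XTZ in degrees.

1. ∠TZX = 91°  [cyclic XGTZ, opposite ∠G+∠Z]
2. ∠TXZ = 37°  [same arc TZ]
3. ∠XTZ = 52°  [△XTZ]

∠XTZ = 52°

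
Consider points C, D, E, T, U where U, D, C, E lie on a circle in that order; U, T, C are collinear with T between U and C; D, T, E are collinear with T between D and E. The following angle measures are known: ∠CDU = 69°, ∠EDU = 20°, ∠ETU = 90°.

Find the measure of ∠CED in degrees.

∠CED = 70°

1. ∠ECU = 20°  [same arc UE]
2. ∠CTE = 90°  [linear pair at T on UC]
3. ∠CED = 70°  [△CTE]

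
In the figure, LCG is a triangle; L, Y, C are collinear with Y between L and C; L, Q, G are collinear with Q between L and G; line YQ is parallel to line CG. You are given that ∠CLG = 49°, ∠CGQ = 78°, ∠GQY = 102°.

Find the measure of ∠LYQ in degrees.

1. ∠QLY = 49°  [Y on LC, Q on LG]
2. ∠LQY = 78°  [linear pair at Q on LG]
3. ∠LYQ = 53°  [△LYQ]

∠LYQ = 53°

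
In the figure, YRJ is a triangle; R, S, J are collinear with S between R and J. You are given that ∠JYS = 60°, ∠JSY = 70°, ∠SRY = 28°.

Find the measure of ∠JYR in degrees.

∠JYR = 102°

1. ∠SJY = 50°  [△YSJ]
2. ∠JRY = 28°  [S on ray RJ]
3. ∠RJY = 50°  [S on ray JR]
4. ∠JYR = 102°  [△YRJ]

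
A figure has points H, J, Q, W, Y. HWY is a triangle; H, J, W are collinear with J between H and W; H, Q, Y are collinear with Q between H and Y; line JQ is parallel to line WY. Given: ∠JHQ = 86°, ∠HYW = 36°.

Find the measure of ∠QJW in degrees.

∠QJW = 122°

1. ∠WHY = 86°  [J on HW, Q on HY]
2. ∠HWY = 58°  [△HWY]
3. ∠HJQ = 58°  [JQ∥WY, corresponding at J]
4. ∠QJW = 122°  [linear pair at J on HW]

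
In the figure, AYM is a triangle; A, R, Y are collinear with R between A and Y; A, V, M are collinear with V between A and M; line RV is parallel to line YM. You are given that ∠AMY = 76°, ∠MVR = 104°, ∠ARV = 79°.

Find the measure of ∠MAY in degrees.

1. ∠AVR = 76°  [RV∥YM, corresponding at V]
2. ∠RAV = 25°  [△ARV]
3. ∠MAY = 25°  [R on AY, V on AM]

∠MAY = 25°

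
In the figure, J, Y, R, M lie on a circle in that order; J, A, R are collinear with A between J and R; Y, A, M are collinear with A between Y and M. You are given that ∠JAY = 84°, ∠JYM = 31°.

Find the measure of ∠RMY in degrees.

∠RMY = 65°

1. ∠MAR = 84°  [vertical angles at A]
2. ∠JRM = 31°  [same arc JM]
3. ∠RMY = 65°  [△RAM]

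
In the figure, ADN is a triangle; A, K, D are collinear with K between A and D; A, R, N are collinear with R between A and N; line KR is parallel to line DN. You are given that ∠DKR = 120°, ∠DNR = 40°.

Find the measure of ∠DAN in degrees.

∠DAN = 80°

1. ∠AKR = 60°  [linear pair at K on AD]
2. ∠AND = 40°  [R on ray NA]
3. ∠ADN = 60°  [KR∥DN, corresponding at K]
4. ∠DAN = 80°  [△ADN]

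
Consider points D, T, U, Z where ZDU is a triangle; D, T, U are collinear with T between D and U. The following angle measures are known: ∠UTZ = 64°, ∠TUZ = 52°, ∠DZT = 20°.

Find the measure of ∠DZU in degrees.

1. ∠DTZ = 116°  [linear pair at T on DU]
2. ∠DUZ = 52°  [T on ray UD]
3. ∠TDZ = 44°  [△ZDT]
4. ∠UDZ = 44°  [T on ray DU]
5. ∠DZU = 84°  [△ZDU]

∠DZU = 84°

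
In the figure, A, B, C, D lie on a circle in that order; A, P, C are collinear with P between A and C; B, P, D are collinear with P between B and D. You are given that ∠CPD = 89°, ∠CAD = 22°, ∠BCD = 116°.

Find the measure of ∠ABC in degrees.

1. ∠APB = 89°  [vertical angles at P]
2. ∠CBD = 22°  [same arc CD]
3. ∠BDC = 42°  [△BCD]
4. ∠BPC = 91°  [linear pair at P on AC]
5. ∠ACB = 67°  [△BPC]
6. ∠BAC = 42°  [same arc BC]
7. ∠ABC = 71°  [△ABC]

∠ABC = 71°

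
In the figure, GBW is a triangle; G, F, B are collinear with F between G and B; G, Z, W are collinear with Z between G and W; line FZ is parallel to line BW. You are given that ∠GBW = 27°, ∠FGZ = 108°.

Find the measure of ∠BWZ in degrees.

1. ∠GFZ = 27°  [FZ∥BW, corresponding at F]
2. ∠FZG = 45°  [△GFZ]
3. ∠FZW = 135°  [linear pair at Z on GW]
4. ∠BWZ = 45°  [FZ∥BW, co-interior at W–Z]

∠BWZ = 45°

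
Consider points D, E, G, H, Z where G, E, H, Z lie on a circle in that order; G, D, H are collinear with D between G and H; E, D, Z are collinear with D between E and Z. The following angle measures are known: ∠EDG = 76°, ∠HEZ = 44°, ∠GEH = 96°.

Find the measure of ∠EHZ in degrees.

1. ∠EDH = 104°  [linear pair at D on GH]
2. ∠EHG = 32°  [△EDH]
3. ∠EGH = 52°  [△GEH]
4. ∠EZH = 52°  [same arc EH]
5. ∠EHZ = 84°  [△EHZ]

∠EHZ = 84°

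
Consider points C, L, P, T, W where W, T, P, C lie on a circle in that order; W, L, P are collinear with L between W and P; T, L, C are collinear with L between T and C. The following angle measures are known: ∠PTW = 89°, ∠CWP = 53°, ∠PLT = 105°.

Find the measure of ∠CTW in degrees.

∠CTW = 36°

1. ∠PCW = 91°  [cyclic WTPC, opposite ∠T+∠C]
2. ∠CPW = 36°  [△WPC]
3. ∠CTW = 36°  [same arc WC]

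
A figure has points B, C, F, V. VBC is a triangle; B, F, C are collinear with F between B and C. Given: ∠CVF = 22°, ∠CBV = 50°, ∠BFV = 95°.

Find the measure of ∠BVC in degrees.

∠BVC = 57°

1. ∠CFV = 85°  [linear pair at F on BC]
2. ∠FCV = 73°  [△VFC]
3. ∠BCV = 73°  [F on ray CB]
4. ∠BVC = 57°  [△VBC]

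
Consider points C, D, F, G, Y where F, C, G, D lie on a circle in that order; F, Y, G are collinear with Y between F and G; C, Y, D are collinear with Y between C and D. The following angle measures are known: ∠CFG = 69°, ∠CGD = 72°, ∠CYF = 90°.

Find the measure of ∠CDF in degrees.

∠CDF = 51°

1. ∠DCF = 21°  [△FYC]
2. ∠CFD = 108°  [cyclic FCGD, opposite ∠F+∠G]
3. ∠CDF = 51°  [△FCD]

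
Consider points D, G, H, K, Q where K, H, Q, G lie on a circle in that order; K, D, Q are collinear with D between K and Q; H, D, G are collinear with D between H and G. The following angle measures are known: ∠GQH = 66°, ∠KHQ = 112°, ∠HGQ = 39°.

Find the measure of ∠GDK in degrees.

1. ∠GHQ = 75°  [△HQG]
2. ∠KGQ = 68°  [cyclic KHQG, opposite ∠H+∠G]
3. ∠GKQ = 75°  [same arc QG]
4. ∠GQK = 37°  [△KQG]
5. ∠GDQ = 104°  [△QDG]
6. ∠GDK = 76°  [linear pair at D on KQ]

∠GDK = 76°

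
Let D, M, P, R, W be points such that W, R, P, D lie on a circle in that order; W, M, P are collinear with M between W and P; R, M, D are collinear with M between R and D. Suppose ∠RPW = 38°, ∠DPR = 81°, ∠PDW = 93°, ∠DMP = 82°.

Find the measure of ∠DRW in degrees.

∠DRW = 43°

1. ∠RDW = 38°  [same arc WR]
2. ∠DWR = 99°  [cyclic WRPD, opposite ∠W+∠P]
3. ∠DRW = 43°  [△WRD]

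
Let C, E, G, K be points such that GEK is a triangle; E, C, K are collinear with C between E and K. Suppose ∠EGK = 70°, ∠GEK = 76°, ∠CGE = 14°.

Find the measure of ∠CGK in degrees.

1. ∠EKG = 34°  [△GEK]
2. ∠CEG = 76°  [C on ray EK]
3. ∠ECG = 90°  [△GEC]
4. ∠CKG = 34°  [C on ray KE]
5. ∠GCK = 90°  [linear pair at C on EK]
6. ∠CGK = 56°  [△GCK]

∠CGK = 56°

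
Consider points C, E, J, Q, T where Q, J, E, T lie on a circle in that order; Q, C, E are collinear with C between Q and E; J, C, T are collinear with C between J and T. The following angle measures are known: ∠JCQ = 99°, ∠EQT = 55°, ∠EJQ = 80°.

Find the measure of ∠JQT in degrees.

1. ∠ECT = 99°  [vertical angles at C]
2. ∠ETQ = 100°  [cyclic QJET, opposite ∠J+∠T]
3. ∠QCT = 81°  [linear pair at C on QE]
4. ∠QET = 25°  [△QET]
5. ∠JTQ = 44°  [△QCT]
6. ∠QJT = 25°  [same arc QT]
7. ∠JQT = 111°  [△QJT]

∠JQT = 111°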